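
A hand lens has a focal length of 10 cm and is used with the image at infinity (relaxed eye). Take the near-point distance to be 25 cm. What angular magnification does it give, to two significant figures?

M = D/f = 25/10 = 2.500.

2.5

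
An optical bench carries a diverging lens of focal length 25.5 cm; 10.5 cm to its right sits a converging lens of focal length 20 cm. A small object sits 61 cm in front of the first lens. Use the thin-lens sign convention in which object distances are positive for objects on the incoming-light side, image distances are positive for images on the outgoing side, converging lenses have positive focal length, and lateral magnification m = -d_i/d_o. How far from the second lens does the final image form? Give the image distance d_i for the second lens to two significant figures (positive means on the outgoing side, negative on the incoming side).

67 cm

Lens 1: 1/d_i1 = 1/f_1 - 1/d_o1 = 1/(-25.5) - 1/61 = -0.05561 cm^-1, so d_i1 = -17.983 cm.
With d_i1 < 0 the first image is virtual and lies on the object side; the object distance for lens 2 is d_o2 = 10.5 - (-17.983) = 28.483 cm.
Lens 2: 1/d_i2 = 1/f_2 - 1/d_o2 = 1/20 - 1/(28.483) = 0.01489 cm^-1, so d_i2 = 67.155 cm.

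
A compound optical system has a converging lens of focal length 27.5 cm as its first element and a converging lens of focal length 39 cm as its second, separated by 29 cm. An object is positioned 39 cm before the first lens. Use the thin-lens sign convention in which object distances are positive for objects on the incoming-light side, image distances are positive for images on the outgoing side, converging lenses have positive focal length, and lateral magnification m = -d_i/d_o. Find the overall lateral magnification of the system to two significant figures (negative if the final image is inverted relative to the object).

-0.90

Lens 1: 1/d_i1 = 1/f_1 - 1/d_o1 = 1/27.5 - 1/39 = 0.01072 cm^-1, so d_i1 = 93.261 cm.
m_1 = -(93.261)/39 = -2.3913.
This image would form 93.261 cm past lens 1, i.e. 64.261 cm beyond lens 2, so it is a virtual object for lens 2: d_o2 = 29 - 93.261 = -64.261 cm.
Lens 2: 1/d_i2 = 1/f_2 - 1/d_o2 = 1/39 - 1/(-64.261) = 0.04120 cm^-1, so d_i2 = 24.270 cm.
m_2 = -(24.270)/(-64.261) = 0.3777.
Overall magnification: m = m_1 m_2 = -0.9032.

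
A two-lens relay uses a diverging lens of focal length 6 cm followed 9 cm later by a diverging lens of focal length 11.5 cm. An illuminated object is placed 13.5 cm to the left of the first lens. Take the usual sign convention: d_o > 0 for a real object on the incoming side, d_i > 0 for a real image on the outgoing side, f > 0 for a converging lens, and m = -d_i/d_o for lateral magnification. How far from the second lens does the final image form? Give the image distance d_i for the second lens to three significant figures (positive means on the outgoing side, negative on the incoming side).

-6.14 cm

First lens: d_i1 = 1/(1/(-6) - 1/13.5) = -4.154 cm.
The intermediate image is virtual, 4.154 cm to the left of lens 1, so d_o2 = L - d_i1 = 9 - (-4.154) = 13.154 cm.
Second lens: d_i2 = 1/(1/(-11.5) - 1/(13.154)) = -6.136 cm.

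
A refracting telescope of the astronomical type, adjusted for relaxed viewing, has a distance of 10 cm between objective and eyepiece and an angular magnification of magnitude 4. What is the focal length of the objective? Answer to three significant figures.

8.00 cm

In normal adjustment the tube length equals f_obj + f_eye and |M| = f_obj/f_eye.
So f_obj = 4 f_eye and 4 f_eye + f_eye = 10 cm, giving f_eye = 10/5 = 2.000 cm and f_obj = 8.000 cm.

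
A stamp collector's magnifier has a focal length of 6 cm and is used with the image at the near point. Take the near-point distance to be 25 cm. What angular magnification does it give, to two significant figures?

5.2

M = 1 + D/f = 1 + 25/6 = 5.167.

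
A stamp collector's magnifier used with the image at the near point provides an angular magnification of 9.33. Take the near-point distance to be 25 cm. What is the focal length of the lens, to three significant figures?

3.00 cm

For the image at the near point, M = 1 + D/f.
f = D/(M - 1) = 25/(9.33 - 1) = 3.001 cm.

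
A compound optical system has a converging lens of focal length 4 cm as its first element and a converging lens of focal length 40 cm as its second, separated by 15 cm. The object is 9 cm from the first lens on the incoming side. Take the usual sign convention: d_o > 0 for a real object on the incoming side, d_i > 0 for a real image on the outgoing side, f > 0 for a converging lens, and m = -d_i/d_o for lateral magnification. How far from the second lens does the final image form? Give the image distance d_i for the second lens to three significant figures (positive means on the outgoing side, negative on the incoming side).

-9.69 cm

Applying the thin-lens equation to the first lens, 1/4 = 1/9 + 1/d_i1, which gives d_i1 = 7.200 cm.
The intermediate image is 7.200 cm to the right of lens 1, so d_o2 = L - d_i1 = 15 - 7.200 = 7.800 cm.
Applying the thin-lens equation again with f_2 = 40 cm and d_o2 = 7.800 cm gives d_i2 = -9.689 cm.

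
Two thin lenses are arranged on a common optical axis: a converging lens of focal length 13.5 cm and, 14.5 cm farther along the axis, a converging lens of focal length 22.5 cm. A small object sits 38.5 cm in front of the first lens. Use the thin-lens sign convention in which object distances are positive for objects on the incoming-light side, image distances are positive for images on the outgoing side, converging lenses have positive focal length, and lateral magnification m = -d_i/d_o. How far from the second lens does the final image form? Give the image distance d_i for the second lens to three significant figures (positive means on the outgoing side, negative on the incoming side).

First lens: d_i1 = 1/(1/13.5 - 1/38.5) = 20.790 cm.
Since 20.790 cm > 14.5 cm, the first image lies past the second lens and serves as a virtual object: d_o2 = L - d_i1 = -6.290 cm.
Second lens: d_i2 = 1/(1/22.5 - 1/(-6.290)) = 4.916 cm.

4.92 cm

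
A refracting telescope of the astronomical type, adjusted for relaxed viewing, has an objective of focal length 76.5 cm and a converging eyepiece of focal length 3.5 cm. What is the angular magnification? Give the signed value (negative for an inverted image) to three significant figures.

-21.9

M = -f_obj/f_eye = -76.5/(3.5) = -21.857.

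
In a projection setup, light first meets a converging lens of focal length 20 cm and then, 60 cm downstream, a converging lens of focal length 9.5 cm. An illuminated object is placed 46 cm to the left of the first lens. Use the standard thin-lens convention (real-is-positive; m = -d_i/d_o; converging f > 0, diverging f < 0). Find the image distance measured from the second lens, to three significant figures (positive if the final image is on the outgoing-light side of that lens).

Applying the thin-lens equation to the first lens, 1/20 = 1/46 + 1/d_i1, which gives d_i1 = 35.385 cm.
That image sits 24.615 cm in front of the second lens, so d_o2 = 24.615 cm.
Applying the thin-lens equation again with f_2 = 9.5 cm and d_o2 = 24.615 cm gives d_i2 = 15.471 cm.

15.5 cm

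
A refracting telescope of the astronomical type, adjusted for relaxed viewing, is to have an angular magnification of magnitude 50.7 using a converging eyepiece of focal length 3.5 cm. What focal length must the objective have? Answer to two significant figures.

180 cm

|M| = f_obj/|f_eye|, so f_obj = |M| x |f_eye| = 50.7 x 3.5 = 177.450 cm.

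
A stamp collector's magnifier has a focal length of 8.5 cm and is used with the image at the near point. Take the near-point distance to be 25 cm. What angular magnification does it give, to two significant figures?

M = 1 + D/f = 1 + 25/8.5 = 3.941.

3.9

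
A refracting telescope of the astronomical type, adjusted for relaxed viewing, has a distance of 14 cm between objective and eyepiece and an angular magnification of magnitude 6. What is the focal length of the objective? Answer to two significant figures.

12 cm

In normal adjustment the tube length equals f_obj + f_eye and |M| = f_obj/f_eye.
So f_obj = 6 f_eye and 6 f_eye + f_eye = 14 cm, giving f_eye = 14/7 = 2.000 cm and f_obj = 12.000 cm.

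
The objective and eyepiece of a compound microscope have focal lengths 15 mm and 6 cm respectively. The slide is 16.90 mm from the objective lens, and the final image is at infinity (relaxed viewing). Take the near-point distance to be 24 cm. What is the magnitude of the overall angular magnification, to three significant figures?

31.6

Convert to cm: f_obj = 15 mm = 1.5 cm; d_o = 16.90 mm = 1.69 cm.
Objective: 1/d_i = 1/f_obj - 1/d_o = 1/1.5 - 1/1.69 = 0.07495 cm^-1, so d_i = 13.342 cm.
m_obj = -d_i/d_o = -13.342/1.69 = -7.895.
Eyepiece angular magnification (image at infinity): M_eye = D/f_e = 24/6 = 4.000.
Overall M = m_obj x M_eye = (-7.895)(4.000) = -31.58.
|M| = 31.58.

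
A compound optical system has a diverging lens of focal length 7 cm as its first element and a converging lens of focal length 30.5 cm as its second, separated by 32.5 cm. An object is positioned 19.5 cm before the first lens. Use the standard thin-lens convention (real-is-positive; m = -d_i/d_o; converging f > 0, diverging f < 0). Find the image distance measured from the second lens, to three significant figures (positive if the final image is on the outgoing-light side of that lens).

161 cm

Lens 1: 1/d_i1 = 1/f_1 - 1/d_o1 = 1/(-7) - 1/19.5 = -0.19414 cm^-1, so d_i1 = -5.151 cm.
The intermediate image is virtual, 5.151 cm to the left of lens 1, so d_o2 = L - d_i1 = 32.5 - (-5.151) = 37.651 cm.
Lens 2: 1/d_i2 = 1/f_2 - 1/d_o2 = 1/30.5 - 1/(37.651) = 0.00623 cm^-1, so d_i2 = 160.588 cm.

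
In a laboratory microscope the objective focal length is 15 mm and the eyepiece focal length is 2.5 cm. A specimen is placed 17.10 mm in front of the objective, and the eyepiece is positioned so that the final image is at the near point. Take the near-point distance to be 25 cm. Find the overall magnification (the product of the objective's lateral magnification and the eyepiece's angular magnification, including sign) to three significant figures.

Convert to cm: f_obj = 15 mm = 1.5 cm; d_o = 17.10 mm = 1.71 cm.
Objective: 1/d_i = 1/f_obj - 1/d_o = 1/1.5 - 1/1.71 = 0.08187 cm^-1, so d_i = 12.214 cm.
m_obj = -d_i/d_o = -12.214/1.71 = -7.143.
Eyepiece angular magnification (image at near point): M_eye = 1 + D/f_e = 1 + 25/2.5 = 11.000.
Overall M = m_obj x M_eye = (-7.143)(11.000) = -78.57.

-78.6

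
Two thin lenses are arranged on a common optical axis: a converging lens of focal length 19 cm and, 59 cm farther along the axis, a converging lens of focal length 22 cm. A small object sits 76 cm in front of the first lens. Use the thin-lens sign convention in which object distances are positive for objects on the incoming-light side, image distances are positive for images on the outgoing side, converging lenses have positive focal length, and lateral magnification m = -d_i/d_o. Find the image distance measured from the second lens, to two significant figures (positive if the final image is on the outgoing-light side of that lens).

63 cm

First lens: d_i1 = 1/(1/19 - 1/76) = 25.333 cm.
That image sits 33.667 cm in front of the second lens, so d_o2 = 33.667 cm.
Second lens: d_i2 = 1/(1/22 - 1/(33.667)) = 63.486 cm.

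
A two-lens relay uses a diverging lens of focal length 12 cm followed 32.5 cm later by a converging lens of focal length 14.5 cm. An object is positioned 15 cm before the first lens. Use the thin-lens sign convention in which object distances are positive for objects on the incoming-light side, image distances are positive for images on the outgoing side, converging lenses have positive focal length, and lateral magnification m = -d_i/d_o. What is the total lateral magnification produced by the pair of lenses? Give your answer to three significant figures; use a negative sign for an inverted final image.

-0.261

Lens 1: 1/d_i1 = 1/f_1 - 1/d_o1 = 1/(-12) - 1/15 = -0.15000 cm^-1, so d_i1 = -6.667 cm.
m_1 = -(-6.667)/15 = 0.4444.
The intermediate image is virtual, 6.667 cm to the left of lens 1, so d_o2 = L - d_i1 = 32.5 - (-6.667) = 39.167 cm.
Lens 2: 1/d_i2 = 1/f_2 - 1/d_o2 = 1/14.5 - 1/(39.167) = 0.04343 cm^-1, so d_i2 = 23.024 cm.
m_2 = -(23.024)/(39.167) = -0.5878.
Overall magnification: m = m_1 m_2 = -0.2613.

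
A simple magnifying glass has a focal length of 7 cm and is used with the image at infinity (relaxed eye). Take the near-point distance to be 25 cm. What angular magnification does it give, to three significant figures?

3.57

M = D/f = 25/7 = 3.571.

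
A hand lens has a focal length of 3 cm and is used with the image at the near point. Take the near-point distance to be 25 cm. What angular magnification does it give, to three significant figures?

M = 1 + D/f = 1 + 25/3 = 9.333.

9.33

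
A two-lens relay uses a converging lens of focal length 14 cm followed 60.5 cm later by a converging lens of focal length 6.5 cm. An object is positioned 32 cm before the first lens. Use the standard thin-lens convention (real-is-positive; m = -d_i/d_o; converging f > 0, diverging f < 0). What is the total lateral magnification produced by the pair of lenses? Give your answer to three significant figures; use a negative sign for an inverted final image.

0.174

Applying the thin-lens equation to the first lens, 1/14 = 1/32 + 1/d_i1, which gives d_i1 = 24.889 cm.
Its lateral magnification is m_1 = -d_i1/d_o1 = -(24.889)/32 = -0.7778.
The intermediate image is 24.889 cm to the right of lens 1, so d_o2 = L - d_i1 = 60.5 - 24.889 = 35.611 cm.
Applying the thin-lens equation again with f_2 = 6.5 cm and d_o2 = 35.611 cm gives d_i2 = 7.951 cm.
m_2 = -(7.951)/(35.611) = -0.2233.
The system's lateral magnification is m_1 m_2 = (-0.7778)(-0.2233) = 0.1737.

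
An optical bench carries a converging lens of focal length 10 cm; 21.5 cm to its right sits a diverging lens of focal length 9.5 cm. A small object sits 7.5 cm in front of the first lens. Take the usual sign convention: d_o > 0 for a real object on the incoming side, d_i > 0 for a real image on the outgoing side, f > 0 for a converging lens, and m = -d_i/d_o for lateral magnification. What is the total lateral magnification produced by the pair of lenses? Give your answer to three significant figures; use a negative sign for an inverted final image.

0.623

First lens: d_i1 = 1/(1/10 - 1/7.5) = -30.000 cm.
m_1 = -(-30.000)/7.5 = 4.0000.
The intermediate image is virtual, 30.000 cm to the left of lens 1, so d_o2 = L - d_i1 = 21.5 - (-30.000) = 51.500 cm.
Second lens: d_i2 = 1/(1/(-9.5) - 1/(51.500)) = -8.020 cm.
m_2 = -(-8.020)/(51.500) = 0.1557.
The system's lateral magnification is m_1 m_2 = (4.0000)(0.1557) = 0.6230.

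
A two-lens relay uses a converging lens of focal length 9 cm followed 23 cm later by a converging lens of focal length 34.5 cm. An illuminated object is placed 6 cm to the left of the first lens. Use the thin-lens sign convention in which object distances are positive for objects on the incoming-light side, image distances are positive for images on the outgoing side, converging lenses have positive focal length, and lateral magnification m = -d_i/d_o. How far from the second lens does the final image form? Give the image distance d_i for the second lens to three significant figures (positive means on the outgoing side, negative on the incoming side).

Lens 1: 1/d_i1 = 1/f_1 - 1/d_o1 = 1/9 - 1/6 = -0.05556 cm^-1, so d_i1 = -18.000 cm.
With d_i1 < 0 the first image is virtual and lies on the object side; the object distance for lens 2 is d_o2 = 23 - (-18.000) = 41.000 cm.
Lens 2: 1/d_i2 = 1/f_2 - 1/d_o2 = 1/34.5 - 1/(41.000) = 0.00460 cm^-1, so d_i2 = 217.615 cm.

218 cm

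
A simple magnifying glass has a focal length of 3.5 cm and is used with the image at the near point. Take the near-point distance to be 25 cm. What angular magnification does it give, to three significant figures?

M = 1 + D/f = 1 + 25/3.5 = 8.143.

8.14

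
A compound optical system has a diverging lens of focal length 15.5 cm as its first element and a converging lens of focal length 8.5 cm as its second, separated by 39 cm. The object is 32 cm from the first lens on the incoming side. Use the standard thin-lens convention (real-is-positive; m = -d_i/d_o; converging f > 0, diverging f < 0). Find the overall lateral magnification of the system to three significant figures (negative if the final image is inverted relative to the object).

-0.0677

First lens: d_i1 = 1/(1/(-15.5) - 1/32) = -10.442 cm.
m_1 = -(-10.442)/32 = 0.3263.
With d_i1 < 0 the first image is virtual and lies on the object side; the object distance for lens 2 is d_o2 = 39 - (-10.442) = 49.442 cm.
Second lens: d_i2 = 1/(1/8.5 - 1/(49.442)) = 10.265 cm.
m_2 = -(10.265)/(49.442) = -0.2076.
Overall magnification: m = m_1 m_2 = -0.0677.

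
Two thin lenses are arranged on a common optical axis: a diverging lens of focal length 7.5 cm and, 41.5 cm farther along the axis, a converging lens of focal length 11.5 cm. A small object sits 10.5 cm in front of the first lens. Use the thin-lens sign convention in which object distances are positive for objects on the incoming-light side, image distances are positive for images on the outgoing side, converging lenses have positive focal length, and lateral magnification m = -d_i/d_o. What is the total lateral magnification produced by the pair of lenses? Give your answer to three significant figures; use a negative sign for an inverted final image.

Lens 1: 1/d_i1 = 1/f_1 - 1/d_o1 = 1/(-7.5) - 1/10.5 = -0.22857 cm^-1, so d_i1 = -4.375 cm.
m_1 = -(-4.375)/10.5 = 0.4167.
With d_i1 < 0 the first image is virtual and lies on the object side; the object distance for lens 2 is d_o2 = 41.5 - (-4.375) = 45.875 cm.
Lens 2: 1/d_i2 = 1/f_2 - 1/d_o2 = 1/11.5 - 1/(45.875) = 0.06516 cm^-1, so d_i2 = 15.347 cm.
m_2 = -(15.347)/(45.875) = -0.3345.
Overall magnification: m = m_1 m_2 = -0.1394.

-0.139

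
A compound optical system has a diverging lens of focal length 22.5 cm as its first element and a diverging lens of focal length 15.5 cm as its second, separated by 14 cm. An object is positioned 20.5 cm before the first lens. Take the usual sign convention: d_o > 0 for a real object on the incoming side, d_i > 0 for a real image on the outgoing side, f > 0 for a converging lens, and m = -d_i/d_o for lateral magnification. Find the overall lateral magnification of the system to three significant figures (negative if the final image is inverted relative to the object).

0.202

First lens: d_i1 = 1/(1/(-22.5) - 1/20.5) = -10.727 cm.
m_1 = -(-10.727)/20.5 = 0.5233.
The intermediate image is virtual, 10.727 cm to the left of lens 1, so d_o2 = L - d_i1 = 14 - (-10.727) = 24.727 cm.
Second lens: d_i2 = 1/(1/(-15.5) - 1/(24.727)) = -9.528 cm.
m_2 = -(-9.528)/(24.727) = 0.3853.
Overall magnification: m = m_1 m_2 = 0.2016.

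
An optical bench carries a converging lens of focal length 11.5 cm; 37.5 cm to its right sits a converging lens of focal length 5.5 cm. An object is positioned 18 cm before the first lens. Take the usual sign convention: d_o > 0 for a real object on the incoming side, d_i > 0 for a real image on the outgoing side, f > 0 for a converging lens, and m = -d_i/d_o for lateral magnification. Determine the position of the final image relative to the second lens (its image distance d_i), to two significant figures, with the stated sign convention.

Lens 1: 1/d_i1 = 1/f_1 - 1/d_o1 = 1/11.5 - 1/18 = 0.03140 cm^-1, so d_i1 = 31.846 cm.
Object distance for lens 2: d_o2 = 37.5 - 31.846 = 5.654 cm.
Lens 2: 1/d_i2 = 1/f_2 - 1/d_o2 = 1/5.5 - 1/(5.654) = 0.00495 cm^-1, so d_i2 = 202.125 cm.

200 cm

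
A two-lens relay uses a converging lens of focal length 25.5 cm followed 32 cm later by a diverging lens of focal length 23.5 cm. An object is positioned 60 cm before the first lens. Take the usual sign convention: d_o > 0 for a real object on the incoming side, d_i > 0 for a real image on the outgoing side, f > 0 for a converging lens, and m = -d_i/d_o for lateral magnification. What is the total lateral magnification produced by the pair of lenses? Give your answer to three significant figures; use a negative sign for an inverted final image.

-1.56

First lens: d_i1 = 1/(1/25.5 - 1/60) = 44.348 cm.
m_1 = -(44.348)/60 = -0.7391.
This image would form 44.348 cm past lens 1, i.e. 12.348 cm beyond lens 2, so it is a virtual object for lens 2: d_o2 = 32 - 44.348 = -12.348 cm.
Second lens: d_i2 = 1/(1/(-23.5) - 1/(-12.348)) = 26.019 cm.
m_2 = -(26.019)/(-12.348) = 2.1072.
Overall magnification: m = m_1 m_2 = -1.5575.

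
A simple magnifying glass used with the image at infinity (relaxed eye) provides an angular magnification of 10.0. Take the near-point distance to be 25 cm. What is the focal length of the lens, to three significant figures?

For the image at infinity, M = D/f.
f = D/M = 25/10.0 = 2.500 cm.

2.50 cm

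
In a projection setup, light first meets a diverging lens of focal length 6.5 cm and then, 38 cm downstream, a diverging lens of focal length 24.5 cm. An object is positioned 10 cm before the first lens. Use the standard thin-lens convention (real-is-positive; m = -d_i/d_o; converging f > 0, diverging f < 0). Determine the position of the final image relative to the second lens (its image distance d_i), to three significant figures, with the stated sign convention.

-15.5 cm

First lens: d_i1 = 1/(1/(-6.5) - 1/10) = -3.939 cm.
The intermediate image is virtual, 3.939 cm to the left of lens 1, so d_o2 = L - d_i1 = 38 - (-3.939) = 41.939 cm.
Second lens: d_i2 = 1/(1/(-24.5) - 1/(41.939)) = -15.465 cm.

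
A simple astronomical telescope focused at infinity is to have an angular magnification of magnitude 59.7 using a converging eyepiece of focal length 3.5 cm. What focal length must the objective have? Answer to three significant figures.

|M| = f_obj/|f_eye|, so f_obj = |M| x |f_eye| = 59.7 x 3.5 = 208.950 cm.

209 cm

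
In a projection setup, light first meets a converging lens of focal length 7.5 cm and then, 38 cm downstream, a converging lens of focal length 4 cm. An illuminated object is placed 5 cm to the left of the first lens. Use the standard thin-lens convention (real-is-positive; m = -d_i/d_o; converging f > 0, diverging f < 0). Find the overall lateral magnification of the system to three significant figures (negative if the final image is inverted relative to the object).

-0.245

First lens: d_i1 = 1/(1/7.5 - 1/5) = -15.000 cm.
m_1 = -(-15.000)/5 = 3.0000.
The intermediate image is virtual, 15.000 cm to the left of lens 1, so d_o2 = L - d_i1 = 38 - (-15.000) = 53.000 cm.
Second lens: d_i2 = 1/(1/4 - 1/(53.000)) = 4.327 cm.
m_2 = -(4.327)/(53.000) = -0.0816.
Overall magnification: m = m_1 m_2 = -0.2449.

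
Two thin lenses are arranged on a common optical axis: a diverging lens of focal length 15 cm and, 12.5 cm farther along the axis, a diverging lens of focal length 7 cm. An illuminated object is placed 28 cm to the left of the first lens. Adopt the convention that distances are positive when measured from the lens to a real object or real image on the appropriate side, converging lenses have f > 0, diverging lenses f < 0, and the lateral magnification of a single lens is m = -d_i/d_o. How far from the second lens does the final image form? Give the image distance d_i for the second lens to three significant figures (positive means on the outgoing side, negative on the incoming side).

Lens 1: 1/d_i1 = 1/f_1 - 1/d_o1 = 1/(-15) - 1/28 = -0.10238 cm^-1, so d_i1 = -9.767 cm.
With d_i1 < 0 the first image is virtual and lies on the object side; the object distance for lens 2 is d_o2 = 12.5 - (-9.767) = 22.267 cm.
Lens 2: 1/d_i2 = 1/f_2 - 1/d_o2 = 1/(-7) - 1/(22.267) = -0.18777 cm^-1, so d_i2 = -5.326 cm.

-5.33 cm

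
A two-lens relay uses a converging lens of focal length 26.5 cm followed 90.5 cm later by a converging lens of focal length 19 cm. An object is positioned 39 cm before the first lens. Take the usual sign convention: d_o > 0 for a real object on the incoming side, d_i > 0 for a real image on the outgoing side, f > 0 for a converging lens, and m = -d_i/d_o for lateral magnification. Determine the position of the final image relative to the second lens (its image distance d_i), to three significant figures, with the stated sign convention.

-13.3 cm

Applying the thin-lens equation to the first lens, 1/26.5 = 1/39 + 1/d_i1, which gives d_i1 = 82.680 cm.
Object distance for lens 2: d_o2 = 90.5 - 82.680 = 7.820 cm.
Applying the thin-lens equation again with f_2 = 19 cm and d_o2 = 7.820 cm gives d_i2 = -13.290 cm.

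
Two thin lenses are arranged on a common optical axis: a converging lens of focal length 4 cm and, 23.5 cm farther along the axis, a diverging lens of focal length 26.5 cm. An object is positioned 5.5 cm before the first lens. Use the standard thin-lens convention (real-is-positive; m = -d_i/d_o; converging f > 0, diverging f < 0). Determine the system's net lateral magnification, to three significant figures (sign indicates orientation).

Lens 1: 1/d_i1 = 1/f_1 - 1/d_o1 = 1/4 - 1/5.5 = 0.06818 cm^-1, so d_i1 = 14.667 cm.
m_1 = -(14.667)/5.5 = -2.6667.
The intermediate image is 14.667 cm to the right of lens 1, so d_o2 = L - d_i1 = 23.5 - 14.667 = 8.833 cm.
Lens 2: 1/d_i2 = 1/f_2 - 1/d_o2 = 1/(-26.5) - 1/(8.833) = -0.15094 cm^-1, so d_i2 = -6.625 cm.
m_2 = -(-6.625)/(8.833) = 0.7500.
Total m = m_1 x m_2 = (-2.6667)(0.7500) = -2.0000.

-2.00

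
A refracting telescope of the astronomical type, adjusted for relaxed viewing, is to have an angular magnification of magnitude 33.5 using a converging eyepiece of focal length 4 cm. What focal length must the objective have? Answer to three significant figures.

134 cm

|M| = f_obj/|f_eye|, so f_obj = |M| x |f_eye| = 33.5 x 4 = 134.000 cm.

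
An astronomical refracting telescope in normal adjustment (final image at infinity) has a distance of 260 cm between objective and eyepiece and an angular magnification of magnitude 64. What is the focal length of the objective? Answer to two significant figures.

In normal adjustment the tube length equals f_obj + f_eye and |M| = f_obj/f_eye.
So f_obj = 64 f_eye and 64 f_eye + f_eye = 260 cm, giving f_eye = 260/65 = 4.000 cm and f_obj = 256.000 cm.

260 cm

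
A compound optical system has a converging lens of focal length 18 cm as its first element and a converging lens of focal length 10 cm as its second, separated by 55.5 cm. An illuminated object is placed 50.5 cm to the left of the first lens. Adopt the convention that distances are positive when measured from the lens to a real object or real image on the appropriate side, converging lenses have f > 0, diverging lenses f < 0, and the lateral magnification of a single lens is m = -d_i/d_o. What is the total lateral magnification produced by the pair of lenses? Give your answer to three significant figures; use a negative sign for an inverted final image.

0.316

Applying the thin-lens equation to the first lens, 1/18 = 1/50.5 + 1/d_i1, which gives d_i1 = 27.969 cm.
Its lateral magnification is m_1 = -d_i1/d_o1 = -(27.969)/50.5 = -0.5538.
The intermediate image is 27.969 cm to the right of lens 1, so d_o2 = L - d_i1 = 55.5 - 27.969 = 27.531 cm.
Applying the thin-lens equation again with f_2 = 10 cm and d_o2 = 27.531 cm gives d_i2 = 15.704 cm.
m_2 = -(15.704)/(27.531) = -0.5704.
Total m = m_1 x m_2 = (-0.5538)(-0.5704) = 0.3159.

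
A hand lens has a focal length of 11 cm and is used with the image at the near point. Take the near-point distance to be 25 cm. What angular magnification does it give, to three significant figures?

M = 1 + D/f = 1 + 25/11 = 3.273.

3.27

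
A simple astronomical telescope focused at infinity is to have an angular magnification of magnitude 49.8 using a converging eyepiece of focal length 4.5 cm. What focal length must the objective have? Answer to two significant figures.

220 cm

|M| = f_obj/|f_eye|, so f_obj = |M| x |f_eye| = 49.8 x 4.5 = 224.100 cm.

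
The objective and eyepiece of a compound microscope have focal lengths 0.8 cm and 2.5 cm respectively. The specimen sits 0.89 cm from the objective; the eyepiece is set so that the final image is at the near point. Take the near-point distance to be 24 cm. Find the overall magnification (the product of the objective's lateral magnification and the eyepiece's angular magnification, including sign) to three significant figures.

-94.2

Objective: 1/d_i = 1/f_obj - 1/d_o = 1/0.8 - 1/0.89 = 0.12640 cm^-1, so d_i = 7.911 cm.
m_obj = -d_i/d_o = -7.911/0.89 = -8.889.
Eyepiece angular magnification (image at near point): M_eye = 1 + D/f_e = 1 + 24/2.5 = 10.600.
Overall M = m_obj x M_eye = (-8.889)(10.600) = -94.22.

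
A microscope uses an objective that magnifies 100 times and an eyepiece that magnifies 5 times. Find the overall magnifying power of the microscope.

500

The overall magnification of a compound microscope is the product of the objective and eyepiece magnifications:
M = M_obj x M_eye = 100 x 5 = 500.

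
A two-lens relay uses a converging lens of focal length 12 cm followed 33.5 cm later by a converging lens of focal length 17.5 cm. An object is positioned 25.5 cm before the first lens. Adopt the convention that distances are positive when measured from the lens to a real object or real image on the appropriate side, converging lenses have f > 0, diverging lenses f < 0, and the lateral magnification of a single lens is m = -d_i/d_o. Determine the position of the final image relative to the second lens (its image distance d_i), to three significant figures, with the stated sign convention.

Applying the thin-lens equation to the first lens, 1/12 = 1/25.5 + 1/d_i1, which gives d_i1 = 22.667 cm.
That image sits 10.833 cm in front of the second lens, so d_o2 = 10.833 cm.
Applying the thin-lens equation again with f_2 = 17.5 cm and d_o2 = 10.833 cm gives d_i2 = -28.437 cm.

-28.4 cm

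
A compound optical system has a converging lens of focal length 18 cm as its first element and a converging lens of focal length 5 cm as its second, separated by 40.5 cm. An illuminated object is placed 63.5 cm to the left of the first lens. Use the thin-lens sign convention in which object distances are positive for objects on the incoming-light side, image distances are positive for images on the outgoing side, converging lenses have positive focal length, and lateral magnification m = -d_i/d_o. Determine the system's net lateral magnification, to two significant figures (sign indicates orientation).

0.19

Lens 1: 1/d_i1 = 1/f_1 - 1/d_o1 = 1/18 - 1/63.5 = 0.03981 cm^-1, so d_i1 = 25.121 cm.
m_1 = -(25.121)/63.5 = -0.3956.
The intermediate image is 25.121 cm to the right of lens 1, so d_o2 = L - d_i1 = 40.5 - 25.121 = 15.379 cm.
Lens 2: 1/d_i2 = 1/f_2 - 1/d_o2 = 1/5 - 1/(15.379) = 0.13498 cm^-1, so d_i2 = 7.409 cm.
m_2 = -(7.409)/(15.379) = -0.4817.
Overall magnification: m = m_1 m_2 = 0.1906.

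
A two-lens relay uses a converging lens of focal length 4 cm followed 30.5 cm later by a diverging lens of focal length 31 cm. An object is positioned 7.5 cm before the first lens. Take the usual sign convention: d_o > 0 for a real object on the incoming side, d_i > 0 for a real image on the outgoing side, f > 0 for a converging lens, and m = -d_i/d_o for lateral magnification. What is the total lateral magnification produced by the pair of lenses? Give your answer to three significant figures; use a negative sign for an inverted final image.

-0.669

Applying the thin-lens equation to the first lens, 1/4 = 1/7.5 + 1/d_i1, which gives d_i1 = 8.571 cm.
Its lateral magnification is m_1 = -d_i1/d_o1 = -(8.571)/7.5 = -1.1429.
Object distance for lens 2: d_o2 = 30.5 - 8.571 = 21.929 cm.
Applying the thin-lens equation again with f_2 = -31 cm and d_o2 = 21.929 cm gives d_i2 = -12.843 cm.
m_2 = -(-12.843)/(21.929) = 0.5857.
Total m = m_1 x m_2 = (-1.1429)(0.5857) = -0.6694.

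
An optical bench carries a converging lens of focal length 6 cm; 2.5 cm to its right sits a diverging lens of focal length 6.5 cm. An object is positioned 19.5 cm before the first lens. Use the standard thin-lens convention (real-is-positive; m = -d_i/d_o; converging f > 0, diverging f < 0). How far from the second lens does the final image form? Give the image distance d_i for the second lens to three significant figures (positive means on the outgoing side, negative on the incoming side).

Applying the thin-lens equation to the first lens, 1/6 = 1/19.5 + 1/d_i1, which gives d_i1 = 8.667 cm.
This image would form 8.667 cm past lens 1, i.e. 6.167 cm beyond lens 2, so it is a virtual object for lens 2: d_o2 = 2.5 - 8.667 = -6.167 cm.
Applying the thin-lens equation again with f_2 = -6.5 cm and d_o2 = -6.167 cm gives d_i2 = 120.250 cm.

120 cm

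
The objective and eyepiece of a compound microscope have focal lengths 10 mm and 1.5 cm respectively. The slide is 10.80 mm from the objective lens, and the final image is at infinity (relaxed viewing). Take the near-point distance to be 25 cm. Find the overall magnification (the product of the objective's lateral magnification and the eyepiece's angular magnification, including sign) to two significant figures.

Convert to cm: f_obj = 10 mm = 1 cm; d_o = 10.80 mm = 1.08 cm.
Objective: 1/d_i = 1/f_obj - 1/d_o = 1/1 - 1/1.08 = 0.07407 cm^-1, so d_i = 13.500 cm.
m_obj = -d_i/d_o = -13.500/1.08 = -12.500.
Eyepiece angular magnification (image at infinity): M_eye = D/f_e = 25/1.5 = 16.667.
Overall M = m_obj x M_eye = (-12.500)(16.667) = -208.33.

-210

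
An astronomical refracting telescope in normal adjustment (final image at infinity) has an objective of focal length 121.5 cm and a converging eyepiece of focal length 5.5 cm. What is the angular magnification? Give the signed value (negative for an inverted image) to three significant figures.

-22.1

M = -f_obj/f_eye = -121.5/(5.5) = -22.091.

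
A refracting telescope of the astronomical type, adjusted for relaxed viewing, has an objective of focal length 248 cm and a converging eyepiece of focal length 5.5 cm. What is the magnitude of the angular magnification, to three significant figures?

|M| = f_obj/|f_eye| = 248/5.5 = 45.091.

45.1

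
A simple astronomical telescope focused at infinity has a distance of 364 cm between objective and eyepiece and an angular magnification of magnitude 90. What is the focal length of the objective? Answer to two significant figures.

In normal adjustment the tube length equals f_obj + f_eye and |M| = f_obj/f_eye.
So f_obj = 90 f_eye and 90 f_eye + f_eye = 364 cm, giving f_eye = 364/91 = 4.000 cm and f_obj = 360.000 cm.

360 cm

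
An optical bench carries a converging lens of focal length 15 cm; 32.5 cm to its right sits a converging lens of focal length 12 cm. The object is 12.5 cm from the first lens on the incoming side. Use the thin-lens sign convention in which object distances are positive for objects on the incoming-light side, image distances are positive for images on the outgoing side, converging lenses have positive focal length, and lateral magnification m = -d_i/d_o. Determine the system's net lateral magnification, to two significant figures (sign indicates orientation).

-0.75

Applying the thin-lens equation to the first lens, 1/15 = 1/12.5 + 1/d_i1, which gives d_i1 = -75.000 cm.
Its lateral magnification is m_1 = -d_i1/d_o1 = -(-75.000)/12.5 = 6.0000.
The intermediate image is virtual, 75.000 cm to the left of lens 1, so d_o2 = L - d_i1 = 32.5 - (-75.000) = 107.500 cm.
Applying the thin-lens equation again with f_2 = 12 cm and d_o2 = 107.500 cm gives d_i2 = 13.508 cm.
m_2 = -(13.508)/(107.500) = -0.1257.
Overall magnification: m = m_1 m_2 = -0.7539.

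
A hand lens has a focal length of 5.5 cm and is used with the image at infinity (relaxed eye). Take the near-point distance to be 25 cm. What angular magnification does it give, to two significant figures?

4.5

M = D/f = 25/5.5 = 4.545.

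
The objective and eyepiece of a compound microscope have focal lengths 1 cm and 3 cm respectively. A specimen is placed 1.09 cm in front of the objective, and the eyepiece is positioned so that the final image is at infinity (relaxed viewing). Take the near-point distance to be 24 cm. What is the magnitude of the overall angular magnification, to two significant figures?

Objective: 1/d_i = 1/f_obj - 1/d_o = 1/1 - 1/1.09 = 0.08257 cm^-1, so d_i = 12.111 cm.
m_obj = -d_i/d_o = -12.111/1.09 = -11.111.
Eyepiece angular magnification (image at infinity): M_eye = D/f_e = 24/3 = 8.000.
Overall M = m_obj x M_eye = (-11.111)(8.000) = -88.89.
|M| = 88.89.

89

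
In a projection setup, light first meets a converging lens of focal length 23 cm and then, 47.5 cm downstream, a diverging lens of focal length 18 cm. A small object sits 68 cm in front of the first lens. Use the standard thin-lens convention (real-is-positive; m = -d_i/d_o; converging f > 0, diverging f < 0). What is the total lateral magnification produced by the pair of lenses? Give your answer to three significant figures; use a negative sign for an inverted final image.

-0.299

First lens: d_i1 = 1/(1/23 - 1/68) = 34.756 cm.
m_1 = -(34.756)/68 = -0.5111.
Object distance for lens 2: d_o2 = 47.5 - 34.756 = 12.744 cm.
Second lens: d_i2 = 1/(1/(-18) - 1/(12.744)) = -7.462 cm.
m_2 = -(-7.462)/(12.744) = 0.5855.
The system's lateral magnification is m_1 m_2 = (-0.5111)(0.5855) = -0.2992.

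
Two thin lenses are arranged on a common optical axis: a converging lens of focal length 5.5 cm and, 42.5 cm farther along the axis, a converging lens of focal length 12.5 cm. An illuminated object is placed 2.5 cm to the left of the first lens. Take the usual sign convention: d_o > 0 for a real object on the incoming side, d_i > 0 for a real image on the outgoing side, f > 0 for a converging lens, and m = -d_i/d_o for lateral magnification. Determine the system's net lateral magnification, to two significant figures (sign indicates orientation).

First lens: d_i1 = 1/(1/5.5 - 1/2.5) = -4.583 cm.
m_1 = -(-4.583)/2.5 = 1.8333.
The intermediate image is virtual, 4.583 cm to the left of lens 1, so d_o2 = L - d_i1 = 42.5 - (-4.583) = 47.083 cm.
Second lens: d_i2 = 1/(1/12.5 - 1/(47.083)) = 17.018 cm.
m_2 = -(17.018)/(47.083) = -0.3614.
The system's lateral magnification is m_1 m_2 = (1.8333)(-0.3614) = -0.6627.

-0.66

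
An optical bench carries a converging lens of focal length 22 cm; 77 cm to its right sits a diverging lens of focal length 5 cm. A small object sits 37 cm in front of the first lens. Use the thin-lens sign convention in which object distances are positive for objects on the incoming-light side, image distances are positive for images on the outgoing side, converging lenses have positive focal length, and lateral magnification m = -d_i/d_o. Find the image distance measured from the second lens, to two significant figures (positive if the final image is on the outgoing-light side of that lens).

-4.1 cm

Applying the thin-lens equation to the first lens, 1/22 = 1/37 + 1/d_i1, which gives d_i1 = 54.267 cm.
Object distance for lens 2: d_o2 = 77 - 54.267 = 22.733 cm.
Applying the thin-lens equation again with f_2 = -5 cm and d_o2 = 22.733 cm gives d_i2 = -4.099 cm.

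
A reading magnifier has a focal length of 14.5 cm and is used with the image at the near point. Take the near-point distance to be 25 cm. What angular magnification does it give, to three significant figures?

2.72

M = 1 + D/f = 1 + 25/14.5 = 2.724.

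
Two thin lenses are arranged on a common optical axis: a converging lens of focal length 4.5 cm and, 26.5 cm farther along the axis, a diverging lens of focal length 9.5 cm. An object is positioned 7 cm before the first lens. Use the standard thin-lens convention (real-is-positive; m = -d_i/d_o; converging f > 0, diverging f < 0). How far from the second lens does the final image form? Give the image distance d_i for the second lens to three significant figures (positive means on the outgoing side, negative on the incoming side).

Applying the thin-lens equation to the first lens, 1/4.5 = 1/7 + 1/d_i1, which gives d_i1 = 12.600 cm.
Object distance for lens 2: d_o2 = 26.5 - 12.600 = 13.900 cm.
Applying the thin-lens equation again with f_2 = -9.5 cm and d_o2 = 13.900 cm gives d_i2 = -5.643 cm.

-5.64 cm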